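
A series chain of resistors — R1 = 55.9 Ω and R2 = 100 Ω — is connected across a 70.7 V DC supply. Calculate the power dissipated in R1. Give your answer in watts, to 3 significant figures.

11.5 W

In a series string the same current flows through every resistor — find that current, then P = I²R for the one we want.
R_total = 55.9 + 100 = 155.9 Ω
I = V / R_total = 70.7 / 155.9 = 0.4535 A
P_R1 = I² × R1 = (0.4535)² × 55.9 = 11.50 W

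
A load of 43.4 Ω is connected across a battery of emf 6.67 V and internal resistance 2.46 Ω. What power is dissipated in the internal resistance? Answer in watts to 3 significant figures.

0.0520 W

The internal resistance carries the same current as the load; P_int = I²r.
I = ε / (r + R) = 6.67 / (2.46 + 43.4) = 0.1454 A
P_int = I² r = (0.1454)² × 2.46 = 0.05204 W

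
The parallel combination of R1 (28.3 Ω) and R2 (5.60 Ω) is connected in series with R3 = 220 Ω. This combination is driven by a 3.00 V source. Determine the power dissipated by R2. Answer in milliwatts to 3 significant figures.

0.696 mW

Reduce the parallel combination to a single R_p; the circuit then becomes R_p in series with the remaining resistor.
R_p = (28.3×5.60)/(28.3+5.60) = 4.675 Ω
R_total = R_p + 220 = 4.675 + 220 = 224.7 Ω
I = V / R_total = 3.00 / 224.7 = 0.01335 A
Voltage across the parallel pair: V_p = I × R_p = 0.01335 × 4.675 = 0.06242 V
R2 has V_p across it, so P = V_p²/R2.
P_R2 = (0.06242)² / 5.60 = 0.0006958 W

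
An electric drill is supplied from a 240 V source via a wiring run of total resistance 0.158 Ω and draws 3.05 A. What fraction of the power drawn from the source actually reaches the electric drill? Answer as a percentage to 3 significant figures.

The wiring run carries the full 3.05 A.
P_line = I² R_line = (3.050)² × 0.158 = 1.470 W
P_source = V I = 240 × 3.050 = 732.0 W; P_load = 730.5 W
η = P_load / P_source = 730.5 / 732.0 = 0.9980

99.8 %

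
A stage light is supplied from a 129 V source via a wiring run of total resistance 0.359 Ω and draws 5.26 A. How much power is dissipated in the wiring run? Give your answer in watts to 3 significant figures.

9.93 W

The wiring run is a series resistance carrying the load current; its dissipation is I²R_line.
The wiring run carries the full 5.26 A.
P_line = I² R_line = (5.260)² × 0.359 = 9.933 W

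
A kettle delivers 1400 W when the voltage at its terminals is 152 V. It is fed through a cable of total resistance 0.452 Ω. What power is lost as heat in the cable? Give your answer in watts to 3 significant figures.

The cable is a series resistance carrying the load current; its dissipation is I²R_line.
I = P / V = 1400 / 152 = 9.211 A through the cable.
P_line = I² R_line = (9.211)² × 0.452 = 38.34 W

38.3 W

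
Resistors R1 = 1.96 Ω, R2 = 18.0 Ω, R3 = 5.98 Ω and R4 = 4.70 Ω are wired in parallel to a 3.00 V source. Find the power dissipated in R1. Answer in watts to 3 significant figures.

R1 sits directly across the source, so P = V²/R with V = 3.00 V.
P_R1 = V² / R1 = (3.00)² / 1.96 Ω = 4.592 W

4.59 W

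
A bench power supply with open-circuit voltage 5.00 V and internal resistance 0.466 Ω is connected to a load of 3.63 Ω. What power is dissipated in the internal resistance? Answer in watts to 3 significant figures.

r is in series with the load, so it carries the full circuit current — the loss in it is I²r.
I = ε / (r + R) = 5.00 / (0.466 + 3.63) = 1.221 A
P_int = I² r = (1.221)² × 0.466 = 0.6944 W

0.694 W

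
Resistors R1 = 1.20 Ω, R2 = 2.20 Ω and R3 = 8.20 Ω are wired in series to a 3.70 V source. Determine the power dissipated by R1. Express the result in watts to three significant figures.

The current is common to all series resistors; compute it, then apply P = I²R for the target.
R_total = 1.20 + 2.20 + 8.20 = 11.60 Ω
I = V / R_total = 3.70 / 11.60 = 0.3190 A
P_R1 = I² × R1 = (0.3190)² × 1.20 = 0.1221 W

0.122 W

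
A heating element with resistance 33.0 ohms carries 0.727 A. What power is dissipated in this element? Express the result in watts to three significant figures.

17.4 W

With I and R stated, P = I²R applies in one step.
P = (0.7270 A)² × 33.0 Ω = 17.44 W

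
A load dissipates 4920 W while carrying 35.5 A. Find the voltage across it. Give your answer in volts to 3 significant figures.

Inverting the appropriate power form: V = P / I.
V = 4920 / 35.50 = 138.6 V

139 V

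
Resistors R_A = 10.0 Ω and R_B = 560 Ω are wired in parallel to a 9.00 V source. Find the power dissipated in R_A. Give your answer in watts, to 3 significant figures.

8.10 W

Each parallel branch sees the full supply voltage, so P = V²/R applies directly to the target branch.
P_R_A = V² / R_A = (9.00)² / 10.0 Ω = 8.100 W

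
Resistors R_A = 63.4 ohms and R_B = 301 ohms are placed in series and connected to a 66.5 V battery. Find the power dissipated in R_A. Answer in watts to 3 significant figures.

2.11 W

Series elements share the same current, so find I first, then use P = I²R.
R_total = 63.4 + 301 = 364.4 Ω
I = V / R_total = 66.5 / 364.4 = 0.1825 A
P_R_A = I² × R_A = (0.1825)² × 63.4 = 2.111 W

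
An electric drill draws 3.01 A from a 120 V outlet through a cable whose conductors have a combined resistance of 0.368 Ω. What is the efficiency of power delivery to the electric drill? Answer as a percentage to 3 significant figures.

The cable carries the full 3.01 A.
P_line = I² R_line = (3.010)² × 0.368 = 3.334 W
P_source = V I = 120 × 3.010 = 361.2 W; P_load = 357.9 W
η = P_load / P_source = 357.9 / 361.2 = 0.9908

99.1 %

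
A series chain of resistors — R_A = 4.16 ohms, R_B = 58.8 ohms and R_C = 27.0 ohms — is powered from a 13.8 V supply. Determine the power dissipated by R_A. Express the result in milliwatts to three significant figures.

Since the resistors are in series they all carry the loop current I = V/R_total; the power in any one is I²R.
R_total = 4.16 + 58.8 + 27.0 = 89.96 Ω
I = V / R_total = 13.8 / 89.96 = 0.1534 A
P_R_A = I² × R_A = (0.1534)² × 4.16 = 0.09789 W

97.9 mW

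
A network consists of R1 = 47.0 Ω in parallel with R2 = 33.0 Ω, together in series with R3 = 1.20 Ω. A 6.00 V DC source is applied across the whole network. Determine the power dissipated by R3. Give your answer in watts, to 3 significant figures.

0.102 W

Reduce the parallel combination to a single R_p; the circuit then becomes R_p in series with the remaining resistor.
R_p = (47.0×33.0)/(47.0+33.0) = 19.39 Ω
R_total = R_p + 1.20 = 19.39 + 1.20 = 20.59 Ω
I = V / R_total = 6.00 / 20.59 = 0.2914 A
R3 is the series element, so its power is I²R.
P_R3 = (0.2914)² × 1.20 = 0.1019 W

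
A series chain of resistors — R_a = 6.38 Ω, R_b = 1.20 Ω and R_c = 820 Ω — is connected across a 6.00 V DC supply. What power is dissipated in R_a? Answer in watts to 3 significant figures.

0.000335 W

In a series string the same current flows through every resistor — find that current, then P = I²R for the one we want.
R_total = 6.38 + 1.20 + 820 = 827.6 Ω
I = V / R_total = 6.00 / 827.6 = 0.007250 A
P_R_a = I² × R_a = (0.007250)² × 6.38 = 0.0003354 W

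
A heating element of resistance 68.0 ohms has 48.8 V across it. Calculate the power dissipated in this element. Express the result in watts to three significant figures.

We know the drop across the element and its resistance — P = V²/R, one step.
P = (48.8 V)² / 68.0 Ω = 35.02 W

35.0 W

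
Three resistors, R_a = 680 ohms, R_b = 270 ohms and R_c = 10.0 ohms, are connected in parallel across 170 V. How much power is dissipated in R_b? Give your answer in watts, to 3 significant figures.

Every branch has 170 V across it, so for R_b the power is simply V²/R.
P_R_b = V² / R_b = (170)² / 270 Ω = 107.0 W

107 W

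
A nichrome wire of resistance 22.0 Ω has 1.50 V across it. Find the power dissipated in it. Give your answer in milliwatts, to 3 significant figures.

102 mW

Voltage and resistance are given, so P = V²/R is the one-step route.
P = (1.50 V)² / 22.0 Ω = 0.1023 W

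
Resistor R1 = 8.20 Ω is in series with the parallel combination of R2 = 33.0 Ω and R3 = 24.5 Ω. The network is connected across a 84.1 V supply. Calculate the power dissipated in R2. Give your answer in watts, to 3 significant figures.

85.5 W

First combine the parallel branches into one equivalent R_p, then R1 + R_p is a series pair.
R_p = (33.0×24.5)/(33.0+24.5) = 14.06 Ω
R_total = 8.20 + 14.06 = 22.26 Ω
I = V / R_total = 84.1 / 22.26 = 3.778 A
Voltage across the parallel pair: V_p = I × R_p = 3.778 × 14.06 = 53.12 V
R2 sees V_p directly, so P = V_p² / R2.
P_R2 = (53.12)² / 33.0 = 85.51 W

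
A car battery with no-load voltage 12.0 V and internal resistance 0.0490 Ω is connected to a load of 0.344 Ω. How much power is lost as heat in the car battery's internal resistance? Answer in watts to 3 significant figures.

The source's internal resistance is just another series element carrying I; its dissipation is I²r.
I = ε / (r + R) = 12.0 / (0.0490 + 0.344) = 30.53 A
P_int = I² r = (30.53)² × 0.0490 = 45.68 W

45.7 W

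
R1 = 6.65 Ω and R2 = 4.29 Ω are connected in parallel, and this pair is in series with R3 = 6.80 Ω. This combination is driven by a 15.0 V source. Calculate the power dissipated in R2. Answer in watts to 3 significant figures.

4.03 W

Combine R1 and R2 into their parallel equivalent first, reducing the network to two series resistors.
R_p = (6.65×4.29)/(6.65+4.29) = 2.608 Ω
R_total = R_p + 6.80 = 2.608 + 6.80 = 9.408 Ω
I = V / R_total = 15.0 / 9.408 = 1.594 A
Voltage across the parallel pair: V_p = I × R_p = 1.594 × 2.608 = 4.158 V
Use P = V²/R for R2 with V = V_p.
P_R2 = (4.158)² / 4.29 = 4.030 W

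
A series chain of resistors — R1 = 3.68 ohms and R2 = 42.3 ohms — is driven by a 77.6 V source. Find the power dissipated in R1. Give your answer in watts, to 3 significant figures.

Since the resistors are in series they all carry the loop current I = V/R_total; the power in any one is I²R.
R_total = 3.68 + 42.3 = 45.98 Ω
I = V / R_total = 77.6 / 45.98 = 1.688 A
P_R1 = I² × R1 = (1.688)² × 3.68 = 10.48 W

10.5 W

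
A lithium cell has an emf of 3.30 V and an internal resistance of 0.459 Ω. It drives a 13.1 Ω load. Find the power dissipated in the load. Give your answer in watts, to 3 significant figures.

0.776 W

With r and R in series, I = ε/(r+R); the load dissipates I²R.
I = ε / (r + R) = 3.30 / (0.459 + 13.1) = 0.2434 A
P_load = I² R = (0.2434)² × 13.1 = 0.7760 W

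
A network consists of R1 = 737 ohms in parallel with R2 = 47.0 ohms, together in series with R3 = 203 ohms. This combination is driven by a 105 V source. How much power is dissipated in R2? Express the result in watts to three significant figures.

Collapse the R1‖R2 pair into one equivalent R_p; then R_p and R3 form a series string.
R_p = (737×47.0)/(737+47.0) = 44.18 Ω
R_total = R_p + 203 = 44.18 + 203 = 247.2 Ω
I = V / R_total = 105 / 247.2 = 0.4248 A
Voltage across the parallel pair: V_p = I × R_p = 0.4248 × 44.18 = 18.77 V
Use P = V²/R for R2 with V = V_p.
P_R2 = (18.77)² / 47.0 = 7.495 W

7.49 W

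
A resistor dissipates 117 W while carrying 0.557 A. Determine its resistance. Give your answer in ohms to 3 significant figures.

From P = V I = I²R = V²/R, with the two given quantities we get R = P / I².
R = 117 / (0.5570)² = 377.1 Ω

377 Ω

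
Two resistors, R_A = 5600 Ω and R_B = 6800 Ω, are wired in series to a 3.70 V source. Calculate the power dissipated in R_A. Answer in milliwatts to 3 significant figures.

The current is common to all series resistors; compute it, then apply P = I²R for the target.
R_total = 5600 + 6800 = 12400 Ω
I = V / R_total = 3.70 / 12400 = 0.0002984 A
P_R_A = I² × R_A = (0.0002984)² × 5600 = 0.0004986 W

0.499 mW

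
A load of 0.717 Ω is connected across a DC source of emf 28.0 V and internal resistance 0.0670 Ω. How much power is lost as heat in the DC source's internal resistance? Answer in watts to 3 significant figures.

Internal loss is I²r, with I set by the total series resistance r+R.
I = ε / (r + R) = 28.0 / (0.0670 + 0.717) = 35.71 A
P_int = I² r = (35.71)² × 0.0670 = 85.46 W

85.5 W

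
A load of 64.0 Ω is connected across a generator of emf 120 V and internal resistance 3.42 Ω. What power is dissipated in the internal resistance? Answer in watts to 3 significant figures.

10.8 W

The source's internal resistance is just another series element carrying I; its dissipation is I²r.
I = ε / (r + R) = 120 / (3.42 + 64.0) = 1.780 A
P_int = I² r = (1.780)² × 3.42 = 10.83 W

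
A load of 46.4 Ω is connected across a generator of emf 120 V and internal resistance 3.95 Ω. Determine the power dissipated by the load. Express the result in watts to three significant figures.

Find the circuit current first, then P = I²R for the load (series elements share I).
I = ε / (r + R) = 120 / (3.95 + 46.4) = 2.383 A
P_load = I² R = (2.383)² × 46.4 = 263.6 W

264 W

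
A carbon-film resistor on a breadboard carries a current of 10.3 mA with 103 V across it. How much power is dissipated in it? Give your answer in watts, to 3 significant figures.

Both the voltage across and the current through the element are known, so P = V I applies directly.
P = 103 V × 0.01030 A = 1.061 W

1.06 W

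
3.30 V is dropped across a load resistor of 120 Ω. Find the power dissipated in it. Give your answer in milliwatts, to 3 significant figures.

90.7 mW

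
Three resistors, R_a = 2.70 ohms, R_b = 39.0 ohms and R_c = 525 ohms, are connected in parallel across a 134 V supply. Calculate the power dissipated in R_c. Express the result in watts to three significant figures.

Parallel branches share the same voltage; P = V²/R gives the branch power in one step.
P_R_c = V² / R_c = (134)² / 525 Ω = 34.20 W

34.2 W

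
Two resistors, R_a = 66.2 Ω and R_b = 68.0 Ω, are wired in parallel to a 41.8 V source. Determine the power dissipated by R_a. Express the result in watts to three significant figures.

26.4 W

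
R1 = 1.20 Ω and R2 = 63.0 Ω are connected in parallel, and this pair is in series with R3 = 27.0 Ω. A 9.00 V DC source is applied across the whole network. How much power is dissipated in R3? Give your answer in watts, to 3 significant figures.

First find R_p for the parallel pair, then treat R_p + R3 as a series loop.
R_p = (1.20×63.0)/(1.20+63.0) = 1.178 Ω
R_total = R_p + 27.0 = 1.178 + 27.0 = 28.18 Ω
I = V / R_total = 9.00 / 28.18 = 0.3194 A
R3 carries the full series current, so P = I²R.
P_R3 = (0.3194)² × 27.0 = 2.754 W

2.75 W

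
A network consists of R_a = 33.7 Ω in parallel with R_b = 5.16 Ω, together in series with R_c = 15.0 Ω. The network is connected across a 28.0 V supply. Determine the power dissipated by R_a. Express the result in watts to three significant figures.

Collapse the R_a‖R_b pair into one equivalent R_p; then R_p and R_c form a series string.
R_p = (33.7×5.16)/(33.7+5.16) = 4.475 Ω
R_total = R_p + 15.0 = 4.475 + 15.0 = 19.47 Ω
I = V / R_total = 28.0 / 19.47 = 1.438 A
Voltage across the parallel pair: V_p = I × R_p = 1.438 × 4.475 = 6.434 V
R_a sits across V_p; its power is V_p²/R.
P_R_a = (6.434)² / 33.7 = 1.228 W

1.23 W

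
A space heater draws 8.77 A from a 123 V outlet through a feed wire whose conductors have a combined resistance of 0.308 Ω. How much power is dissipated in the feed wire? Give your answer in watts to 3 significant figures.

Line loss is just I²R for the cable — we know both I and R_line directly.
The feed wire carries the full 8.77 A.
P_line = I² R_line = (8.770)² × 0.308 = 23.69 W

23.7 W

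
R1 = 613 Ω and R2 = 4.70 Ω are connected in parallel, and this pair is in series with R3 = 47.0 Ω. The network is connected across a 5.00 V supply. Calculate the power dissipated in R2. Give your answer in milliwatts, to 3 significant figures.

Combine R1 and R2 into their parallel equivalent first, reducing the network to two series resistors.
R_p = (613×4.70)/(613+4.70) = 4.664 Ω
R_total = R_p + 47.0 = 4.664 + 47.0 = 51.66 Ω
I = V / R_total = 5.00 / 51.66 = 0.09678 A
Voltage across the parallel pair: V_p = I × R_p = 0.09678 × 4.664 = 0.4514 V
R2 has V_p across it, so P = V_p²/R2.
P_R2 = (0.4514)² / 4.70 = 0.04335 W

43.4 mW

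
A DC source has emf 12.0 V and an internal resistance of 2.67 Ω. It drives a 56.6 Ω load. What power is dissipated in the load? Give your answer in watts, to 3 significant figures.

2.32 W

With r and R in series, I = ε/(r+R); the load dissipates I²R.
I = ε / (r + R) = 12.0 / (2.67 + 56.6) = 0.2025 A
P_load = I² R = (0.2025)² × 56.6 = 2.320 W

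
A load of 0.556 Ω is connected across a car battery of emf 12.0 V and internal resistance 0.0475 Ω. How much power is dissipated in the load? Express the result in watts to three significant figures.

Find the circuit current first, then P = I²R for the load (series elements share I).
I = ε / (r + R) = 12.0 / (0.0475 + 0.556) = 19.88 A
P_load = I² R = (19.88)² × 0.556 = 219.8 W

220 W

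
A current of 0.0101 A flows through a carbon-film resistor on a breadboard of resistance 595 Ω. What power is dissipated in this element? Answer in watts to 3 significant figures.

With I and R stated, P = I²R applies in one step.
P = (0.01010 A)² × 595 Ω = 0.06070 W

0.0607 W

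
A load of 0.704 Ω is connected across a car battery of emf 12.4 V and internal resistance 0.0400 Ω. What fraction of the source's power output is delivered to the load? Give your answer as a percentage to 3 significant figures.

η = P_load/(P_load+P_int) = I²R/(I²R+I²r) = R/(R+r) — the I² cancels for series elements.
η = R / (R + r) = 0.704 / (0.704 + 0.0400) = 0.9462

94.6 %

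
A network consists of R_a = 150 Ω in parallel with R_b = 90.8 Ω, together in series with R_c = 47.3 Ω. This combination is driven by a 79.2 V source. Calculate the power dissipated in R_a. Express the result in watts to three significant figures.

12.4 W

Combine R_a and R_b into their parallel equivalent first, reducing the network to two series resistors.
R_p = (150×90.8)/(150+90.8) = 56.56 Ω
R_total = R_p + 47.3 = 56.56 + 47.3 = 103.9 Ω
I = V / R_total = 79.2 / 103.9 = 0.7626 A
Voltage across the parallel pair: V_p = I × R_p = 0.7626 × 56.56 = 43.13 V
R_a sits across V_p; its power is V_p²/R.
P_R_a = (43.13)² / 150 = 12.40 W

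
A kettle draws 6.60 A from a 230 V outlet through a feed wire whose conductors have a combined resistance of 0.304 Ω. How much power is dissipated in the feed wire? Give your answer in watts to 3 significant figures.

13.2 W

Only the current and the line resistance are needed for the I²R loss.
The feed wire carries the full 6.60 A.
P_line = I² R_line = (6.600)² × 0.304 = 13.24 W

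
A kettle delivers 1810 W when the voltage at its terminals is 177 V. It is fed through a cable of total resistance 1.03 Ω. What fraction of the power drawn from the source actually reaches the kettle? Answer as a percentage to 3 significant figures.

I = P / V = 1810 / 177 = 10.23 A through the cable.
P_line = I² R_line = (10.23)² × 1.03 = 107.7 W
P_source = P_load + P_line = 1810 + 107.7 = 1918 W
η = P_load / P_source = 1810 / 1918 = 0.9438

94.4 %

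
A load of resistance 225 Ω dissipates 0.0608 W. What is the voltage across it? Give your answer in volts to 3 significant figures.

3.70 V

Inverting the appropriate power form: V = √(P R).
V = √(0.0608 × 225) = 3.699 V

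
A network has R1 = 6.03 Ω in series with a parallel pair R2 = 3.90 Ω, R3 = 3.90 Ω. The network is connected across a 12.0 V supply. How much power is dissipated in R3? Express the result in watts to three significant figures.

2.20 W

First combine the parallel branches into one equivalent R_p, then R1 + R_p is a series pair.
R_p = (3.90×3.90)/(3.90+3.90) = 1.950 Ω
R_total = 6.03 + 1.950 = 7.980 Ω
I = V / R_total = 12.0 / 7.980 = 1.504 A
Voltage across the parallel pair: V_p = I × R_p = 1.504 × 1.950 = 2.932 V
With V_p across R3, its power is V_p²/R3.
P_R3 = (2.932)² / 3.90 = 2.205 W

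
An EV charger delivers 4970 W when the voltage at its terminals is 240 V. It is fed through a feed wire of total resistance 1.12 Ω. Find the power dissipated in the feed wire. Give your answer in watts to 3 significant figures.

480 W

Line loss is just I²R for the cable — we know both I and R_line directly.
I = P / V = 4970 / 240 = 20.71 A through the feed wire.
P_line = I² R_line = (20.71)² × 1.12 = 480.3 W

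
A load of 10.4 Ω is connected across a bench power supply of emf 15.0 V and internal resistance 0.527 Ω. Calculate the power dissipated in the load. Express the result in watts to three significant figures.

The internal resistance and the load are in series, so the same I flows through both; get I from ε/(r+R), then I²R for the load.
I = ε / (r + R) = 15.0 / (0.527 + 10.4) = 1.373 A
P_load = I² R = (1.373)² × 10.4 = 19.60 W

19.6 W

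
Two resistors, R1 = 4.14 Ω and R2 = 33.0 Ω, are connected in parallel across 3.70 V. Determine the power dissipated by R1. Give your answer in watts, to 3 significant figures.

3.31 W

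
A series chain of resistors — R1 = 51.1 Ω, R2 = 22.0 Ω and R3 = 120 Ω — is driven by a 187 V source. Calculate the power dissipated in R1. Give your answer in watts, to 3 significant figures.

In a series string the same current flows through every resistor — find that current, then P = I²R for the one we want.
R_total = 51.1 + 22.0 + 120 = 193.1 Ω
I = V / R_total = 187 / 193.1 = 0.9684 A
P_R1 = I² × R1 = (0.9684)² × 51.1 = 47.92 W

47.9 W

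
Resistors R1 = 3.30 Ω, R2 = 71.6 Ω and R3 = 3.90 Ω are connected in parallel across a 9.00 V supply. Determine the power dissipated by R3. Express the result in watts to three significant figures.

The supply voltage appears across each parallel branch — just use P = V²/R3.
P_R3 = V² / R3 = (9.00)² / 3.90 Ω = 20.77 W

20.8 W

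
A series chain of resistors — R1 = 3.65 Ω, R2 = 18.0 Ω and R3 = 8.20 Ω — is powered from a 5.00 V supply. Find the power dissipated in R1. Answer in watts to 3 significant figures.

In a series string the same current flows through every resistor — find that current, then P = I²R for the one we want.
R_total = 3.65 + 18.0 + 8.20 = 29.85 Ω
I = V / R_total = 5.00 / 29.85 = 0.1675 A
P_R1 = I² × R1 = (0.1675)² × 3.65 = 0.1024 W

0.102 W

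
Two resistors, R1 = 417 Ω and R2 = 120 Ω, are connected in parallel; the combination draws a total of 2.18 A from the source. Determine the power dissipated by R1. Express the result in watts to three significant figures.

Parallel branches share V, not I — compute V via R_eq, then use V²/R for the target branch.
1/R_eq = 1/417 + 1/120 ⇒ R_eq = 93.18 Ω
V = I_total × R_eq = 2.180 × 93.18 = 203.1 V
P_R1 = V² / R1 = (203.1)² / 417 = 98.96 W

99.0 W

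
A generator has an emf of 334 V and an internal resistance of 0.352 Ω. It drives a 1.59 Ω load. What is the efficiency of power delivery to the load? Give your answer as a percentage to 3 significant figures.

81.9 %

Both r and R carry the same current, so the power split is just the resistance split: η = R/(R+r).
η = R / (R + r) = 1.59 / (1.59 + 0.352) = 0.8187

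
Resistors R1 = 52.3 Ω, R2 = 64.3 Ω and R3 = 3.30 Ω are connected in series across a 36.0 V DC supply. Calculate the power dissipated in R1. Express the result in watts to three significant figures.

Since the resistors are in series they all carry the loop current I = V/R_total; the power in any one is I²R.
R_total = 52.3 + 64.3 + 3.30 = 119.9 Ω
I = V / R_total = 36.0 / 119.9 = 0.3003 A
P_R1 = I² × R1 = (0.3003)² × 52.3 = 4.715 W

4.71 W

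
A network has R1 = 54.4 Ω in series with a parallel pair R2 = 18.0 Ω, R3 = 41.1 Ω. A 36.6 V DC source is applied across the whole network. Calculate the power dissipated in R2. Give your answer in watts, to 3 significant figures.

2.60 W

Collapse R2‖R3 to a single equivalent, reducing the network to two series elements.
R_p = (18.0×41.1)/(18.0+41.1) = 12.52 Ω
R_total = 54.4 + 12.52 = 66.92 Ω
I = V / R_total = 36.6 / 66.92 = 0.5469 A
Voltage across the parallel pair: V_p = I × R_p = 0.5469 × 12.52 = 6.846 V
With V_p across R2, its power is V_p²/R2.
P_R2 = (6.846)² / 18.0 = 2.604 W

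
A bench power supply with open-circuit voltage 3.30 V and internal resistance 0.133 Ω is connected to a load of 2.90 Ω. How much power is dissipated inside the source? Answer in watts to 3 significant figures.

r is in series with the load, so it carries the full circuit current — the loss in it is I²r.
I = ε / (r + R) = 3.30 / (0.133 + 2.90) = 1.088 A
P_int = I² r = (1.088)² × 0.133 = 0.1574 W

0.157 W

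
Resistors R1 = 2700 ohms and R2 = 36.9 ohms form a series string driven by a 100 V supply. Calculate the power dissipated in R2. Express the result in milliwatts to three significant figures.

49.3 mW

Every series element carries the same I. Get I from the total resistance, then P = I² × R2.
R_total = 2700 + 36.9 = 2737 Ω
I = V / R_total = 100 / 2737 = 0.03654 A
P_R2 = I² × R2 = (0.03654)² × 36.9 = 0.04926 W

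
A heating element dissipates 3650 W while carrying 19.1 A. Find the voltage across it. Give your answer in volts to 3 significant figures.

191 V

Inverting the appropriate power form: V = P / I.
V = 3650 / 19.10 = 191.1 V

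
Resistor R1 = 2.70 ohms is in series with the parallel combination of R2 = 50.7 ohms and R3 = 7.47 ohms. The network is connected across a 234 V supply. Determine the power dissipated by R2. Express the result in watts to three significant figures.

540 W

Collapse R2‖R3 to a single equivalent, reducing the network to two series elements.
R_p = (50.7×7.47)/(50.7+7.47) = 6.511 Ω
R_total = 2.70 + 6.511 = 9.211 Ω
I = V / R_total = 234 / 9.211 = 25.41 A
Voltage across the parallel pair: V_p = I × R_p = 25.41 × 6.511 = 165.4 V
With V_p across R2, its power is V_p²/R2.
P_R2 = (165.4)² / 50.7 = 539.6 W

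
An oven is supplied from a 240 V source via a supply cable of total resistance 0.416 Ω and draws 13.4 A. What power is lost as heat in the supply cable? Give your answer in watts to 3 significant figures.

Line loss is just I²R for the cable — we know both I and R_line directly.
The supply cable carries the full 13.4 A.
P_line = I² R_line = (13.40)² × 0.416 = 74.70 W

74.7 W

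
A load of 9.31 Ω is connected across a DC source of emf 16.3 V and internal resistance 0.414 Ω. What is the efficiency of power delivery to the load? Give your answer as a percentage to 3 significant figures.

95.7 %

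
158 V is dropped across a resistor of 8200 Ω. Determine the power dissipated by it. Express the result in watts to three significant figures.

With V across and R both known, P = V²/R gives the dissipation directly.
P = (158 V)² / 8200 Ω = 3.044 W

3.04 W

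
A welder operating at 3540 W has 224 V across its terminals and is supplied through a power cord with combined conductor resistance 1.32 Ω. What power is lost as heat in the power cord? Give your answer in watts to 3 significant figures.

330 W

Only the current and the line resistance are needed for the I²R loss.
I = P / V = 3540 / 224 = 15.80 A through the power cord.
P_line = I² R_line = (15.80)² × 1.32 = 329.7 W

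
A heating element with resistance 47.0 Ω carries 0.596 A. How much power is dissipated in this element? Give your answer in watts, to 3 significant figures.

Knowing I and R, the power is just I²R — no need to find V first.
P = (0.5960 A)² × 47.0 Ω = 16.70 W

16.7 W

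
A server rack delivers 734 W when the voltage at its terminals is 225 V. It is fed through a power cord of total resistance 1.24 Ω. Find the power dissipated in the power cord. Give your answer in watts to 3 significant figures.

13.2 W

Only the current and the line resistance are needed for the I²R loss.
I = P / V = 734 / 225 = 3.262 A through the power cord.
P_line = I² R_line = (3.262)² × 1.24 = 13.20 W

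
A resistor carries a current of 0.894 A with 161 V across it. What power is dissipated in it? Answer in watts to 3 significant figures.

Both the voltage across and the current through the element are known, so P = V I applies directly.
P = 161 V × 0.8940 A = 143.9 W

144 W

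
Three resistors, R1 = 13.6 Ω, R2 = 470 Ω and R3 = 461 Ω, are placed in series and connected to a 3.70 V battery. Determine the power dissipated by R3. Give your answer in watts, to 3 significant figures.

In a series string the same current flows through every resistor — find that current, then P = I²R for the one we want.
R_total = 13.6 + 470 + 461 = 944.6 Ω
I = V / R_total = 3.70 / 944.6 = 0.003917 A
P_R3 = I² × R3 = (0.003917)² × 461 = 0.007073 W

0.00707 W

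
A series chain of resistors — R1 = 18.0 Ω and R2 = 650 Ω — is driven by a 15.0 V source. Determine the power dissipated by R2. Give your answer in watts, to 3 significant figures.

0.328 W

Every series element carries the same I. Get I from the total resistance, then P = I² × R2.
R_total = 18.0 + 650 = 668.0 Ω
I = V / R_total = 15.0 / 668.0 = 0.02246 A
P_R2 = I² × R2 = (0.02246)² × 650 = 0.3278 W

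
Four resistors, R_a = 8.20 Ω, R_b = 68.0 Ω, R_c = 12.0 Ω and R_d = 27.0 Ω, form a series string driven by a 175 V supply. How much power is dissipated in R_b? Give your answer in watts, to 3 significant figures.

157 W

Every series element carries the same I. Get I from the total resistance, then P = I² × R_b.
R_total = 8.20 + 68.0 + 12.0 + 27.0 = 115.2 Ω
I = V / R_total = 175 / 115.2 = 1.519 A
P_R_b = I² × R_b = (1.519)² × 68.0 = 156.9 W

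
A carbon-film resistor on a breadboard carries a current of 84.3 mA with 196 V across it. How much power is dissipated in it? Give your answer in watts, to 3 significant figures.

16.5 W

Since both terminal voltage and current are stated, P = V I gives the power in one step.
P = 196 V × 0.08430 A = 16.52 W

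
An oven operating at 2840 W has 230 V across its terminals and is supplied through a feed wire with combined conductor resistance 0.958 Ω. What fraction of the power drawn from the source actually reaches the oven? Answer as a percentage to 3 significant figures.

I = P / V = 2840 / 230 = 12.35 A through the feed wire.
P_line = I² R_line = (12.35)² × 0.958 = 146.1 W
P_source = P_load + P_line = 2840 + 146.1 = 2986 W
η = P_load / P_source = 2840 / 2986 = 0.9511

95.1 %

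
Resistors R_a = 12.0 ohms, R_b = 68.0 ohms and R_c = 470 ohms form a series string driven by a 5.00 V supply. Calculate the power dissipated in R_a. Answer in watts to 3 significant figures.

The current is common to all series resistors; compute it, then apply P = I²R for the target.
R_total = 12.0 + 68.0 + 470 = 550.0 Ω
I = V / R_total = 5.00 / 550.0 = 0.009091 A
P_R_a = I² × R_a = (0.009091)² × 12.0 = 0.0009917 W

0.000992 W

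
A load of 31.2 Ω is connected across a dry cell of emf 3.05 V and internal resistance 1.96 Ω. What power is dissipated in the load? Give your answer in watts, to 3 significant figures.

Load and internal resistance form a series loop — compute the loop current, then the load power via I²R.
I = ε / (r + R) = 3.05 / (1.96 + 31.2) = 0.09198 A
P_load = I² R = (0.09198)² × 31.2 = 0.2640 W

0.264 W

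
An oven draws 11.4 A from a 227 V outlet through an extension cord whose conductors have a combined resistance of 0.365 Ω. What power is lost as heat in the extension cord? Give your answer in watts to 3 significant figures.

47.4 W

The extension cord is a series resistance carrying the load current; its dissipation is I²R_line.
The extension cord carries the full 11.4 A.
P_line = I² R_line = (11.40)² × 0.365 = 47.44 W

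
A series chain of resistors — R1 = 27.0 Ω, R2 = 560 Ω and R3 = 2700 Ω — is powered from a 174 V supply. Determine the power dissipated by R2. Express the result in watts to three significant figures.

Every series element carries the same I. Get I from the total resistance, then P = I² × R2.
R_total = 27.0 + 560 + 2700 = 3287 Ω
I = V / R_total = 174 / 3287 = 0.05294 A
P_R2 = I² × R2 = (0.05294)² × 560 = 1.569 W

1.57 W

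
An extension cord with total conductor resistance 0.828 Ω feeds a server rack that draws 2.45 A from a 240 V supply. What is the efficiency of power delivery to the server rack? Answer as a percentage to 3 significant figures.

The extension cord carries the full 2.45 A.
P_line = I² R_line = (2.450)² × 0.828 = 4.970 W
P_source = V I = 240 × 2.450 = 588.0 W; P_load = 583.0 W
η = P_load / P_source = 583.0 / 588.0 = 0.9915

99.2 %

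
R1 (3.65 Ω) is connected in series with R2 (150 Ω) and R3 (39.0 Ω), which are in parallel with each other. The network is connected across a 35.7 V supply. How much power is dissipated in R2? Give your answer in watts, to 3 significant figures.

Replace R2 and R3 with their parallel equivalent so the circuit becomes R1 in series with R_p.
R_p = (150×39.0)/(150+39.0) = 30.95 Ω
R_total = 3.65 + 30.95 = 34.60 Ω
I = V / R_total = 35.7 / 34.60 = 1.032 A
Voltage across the parallel pair: V_p = I × R_p = 1.032 × 30.95 = 31.93 V
R2 sees V_p directly, so P = V_p² / R2.
P_R2 = (31.93)² / 150 = 6.799 W

6.80 W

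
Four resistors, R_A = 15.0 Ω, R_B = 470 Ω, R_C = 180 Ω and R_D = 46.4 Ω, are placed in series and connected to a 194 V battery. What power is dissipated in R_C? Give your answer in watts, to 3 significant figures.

Series elements share the same current, so find I first, then use P = I²R.
R_total = 15.0 + 470 + 180 + 46.4 = 711.4 Ω
I = V / R_total = 194 / 711.4 = 0.2727 A
P_R_C = I² × R_C = (0.2727)² × 180 = 13.39 W

13.4 W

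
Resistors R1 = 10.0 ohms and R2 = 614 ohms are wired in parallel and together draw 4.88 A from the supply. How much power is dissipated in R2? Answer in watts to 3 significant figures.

Only the total current is stated, so first find the parallel equivalent to get the voltage across the combination.
1/R_eq = 1/10.0 + 1/614 ⇒ R_eq = 9.840 Ω
V = I_total × R_eq = 4.880 × 9.840 = 48.02 V
P_R2 = V² / R2 = (48.02)² / 614 = 3.755 W

3.76 W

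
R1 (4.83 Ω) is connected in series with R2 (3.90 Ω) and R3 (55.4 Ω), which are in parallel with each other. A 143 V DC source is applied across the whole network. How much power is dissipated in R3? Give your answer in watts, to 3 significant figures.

Reduce the parallel pair to R_p first; the network is then a simple series string.
R_p = (3.90×55.4)/(3.90+55.4) = 3.644 Ω
R_total = 4.83 + 3.644 = 8.474 Ω
I = V / R_total = 143 / 8.474 = 16.88 A
Voltage across the parallel pair: V_p = I × R_p = 16.88 × 3.644 = 61.49 V
R3 sees V_p directly, so P = V_p² / R3.
P_R3 = (61.49)² / 55.4 = 68.25 W

68.2 W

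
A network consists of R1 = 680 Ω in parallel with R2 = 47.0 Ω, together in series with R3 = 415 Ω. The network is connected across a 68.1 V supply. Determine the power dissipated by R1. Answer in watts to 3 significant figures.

0.0626 W

First find R_p for the parallel pair, then treat R_p + R3 as a series loop.
R_p = (680×47.0)/(680+47.0) = 43.96 Ω
R_total = R_p + 415 = 43.96 + 415 = 459.0 Ω
I = V / R_total = 68.1 / 459.0 = 0.1484 A
Voltage across the parallel pair: V_p = I × R_p = 0.1484 × 43.96 = 6.523 V
Use P = V²/R for R1 with V = V_p.
P_R1 = (6.523)² / 680 = 0.06257 W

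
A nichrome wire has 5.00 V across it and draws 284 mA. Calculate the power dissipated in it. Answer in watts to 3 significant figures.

Both the voltage across and the current through the element are known, so P = V I applies directly.
P = 5.00 V × 0.2840 A = 1.420 W

1.42 W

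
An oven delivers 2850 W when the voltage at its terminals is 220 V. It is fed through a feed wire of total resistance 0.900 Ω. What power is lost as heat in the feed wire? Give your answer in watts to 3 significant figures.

Line loss is just I²R for the cable — we know both I and R_line directly.
I = P / V = 2850 / 220 = 12.95 A through the feed wire.
P_line = I² R_line = (12.95)² × 0.900 = 151.0 W

151 W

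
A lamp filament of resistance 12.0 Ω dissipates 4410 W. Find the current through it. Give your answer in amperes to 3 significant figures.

19.2 A

The two known quantities fix the third via I = √(P / R).
I = √(4410 / 12.0) = 19.17 A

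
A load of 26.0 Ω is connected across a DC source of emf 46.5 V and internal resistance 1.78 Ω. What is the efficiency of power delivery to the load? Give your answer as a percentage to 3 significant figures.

Both r and R carry the same current, so the power split is just the resistance split: η = R/(R+r).
η = R / (R + r) = 26.0 / (26.0 + 1.78) = 0.9359

93.6 %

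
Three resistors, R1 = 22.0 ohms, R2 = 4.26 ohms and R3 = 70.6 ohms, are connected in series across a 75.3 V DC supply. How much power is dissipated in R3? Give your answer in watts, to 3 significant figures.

42.7 W

The current is common to all series resistors; compute it, then apply P = I²R for the target.
R_total = 22.0 + 4.26 + 70.6 = 96.86 Ω
I = V / R_total = 75.3 / 96.86 = 0.7774 A
P_R3 = I² × R3 = (0.7774)² × 70.6 = 42.67 W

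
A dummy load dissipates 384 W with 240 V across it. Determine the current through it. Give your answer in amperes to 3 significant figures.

Inverting the appropriate power form: I = P / V.
I = 384 / 240 = 1.600 A

1.60 A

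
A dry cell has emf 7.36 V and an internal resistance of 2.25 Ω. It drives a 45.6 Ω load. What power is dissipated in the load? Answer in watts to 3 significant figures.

The internal resistance and the load are in series, so the same I flows through both; get I from ε/(r+R), then I²R for the load.
I = ε / (r + R) = 7.36 / (2.25 + 45.6) = 0.1538 A
P_load = I² R = (0.1538)² × 45.6 = 1.079 W

1.08 W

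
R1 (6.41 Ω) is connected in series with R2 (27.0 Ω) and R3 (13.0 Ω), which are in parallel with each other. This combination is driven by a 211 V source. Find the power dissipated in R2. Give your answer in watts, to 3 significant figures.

551 W

Collapse R2‖R3 to a single equivalent, reducing the network to two series elements.
R_p = (27.0×13.0)/(27.0+13.0) = 8.775 Ω
R_total = 6.41 + 8.775 = 15.19 Ω
I = V / R_total = 211 / 15.19 = 13.90 A
Voltage across the parallel pair: V_p = I × R_p = 13.90 × 8.775 = 121.9 V
R2 is across V_p, so use P = V²/R for that branch.
P_R2 = (121.9)² / 27.0 = 550.6 W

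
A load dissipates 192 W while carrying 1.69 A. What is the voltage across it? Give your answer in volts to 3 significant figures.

114 V

Inverting the appropriate power form: V = P / I.
V = 192 / 1.690 = 113.6 V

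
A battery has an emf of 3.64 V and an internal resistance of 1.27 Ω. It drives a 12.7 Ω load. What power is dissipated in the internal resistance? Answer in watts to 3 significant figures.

0.0862 W

r is in series with the load, so it carries the full circuit current — the loss in it is I²r.
I = ε / (r + R) = 3.64 / (1.27 + 12.7) = 0.2606 A
P_int = I² r = (0.2606)² × 1.27 = 0.08622 W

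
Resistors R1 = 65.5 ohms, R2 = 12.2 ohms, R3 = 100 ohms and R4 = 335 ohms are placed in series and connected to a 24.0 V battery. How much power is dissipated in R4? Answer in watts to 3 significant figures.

Since the resistors are in series they all carry the loop current I = V/R_total; the power in any one is I²R.
R_total = 65.5 + 12.2 + 100 + 335 = 512.7 Ω
I = V / R_total = 24.0 / 512.7 = 0.04681 A
P_R4 = I² × R4 = (0.04681)² × 335 = 0.7341 W

0.734 W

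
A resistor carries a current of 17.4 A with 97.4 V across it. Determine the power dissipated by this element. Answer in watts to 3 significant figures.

V and I are known directly — P = V I, no intermediate step needed.
P = 97.4 V × 17.40 A = 1695 W

1690 W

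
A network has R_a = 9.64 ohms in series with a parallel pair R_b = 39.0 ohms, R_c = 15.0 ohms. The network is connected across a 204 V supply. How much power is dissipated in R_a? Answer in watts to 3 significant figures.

Replace R_b and R_c with their parallel equivalent so the circuit becomes R_a in series with R_p.
R_p = (39.0×15.0)/(39.0+15.0) = 10.83 Ω
R_total = 9.64 + 10.83 = 20.47 Ω
I = V / R_total = 204 / 20.47 = 9.964 A
The full supply current passes through R_a: P = I²R.
P_R_a = (9.964)² × 9.64 = 957.1 W

957 W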